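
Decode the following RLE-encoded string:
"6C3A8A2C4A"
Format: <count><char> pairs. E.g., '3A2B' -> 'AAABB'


Expanding each <count><char> pair:
  6C -> 'CCCCCC'
  3A -> 'AAA'
  8A -> 'AAAAAAAA'
  2C -> 'CC'
  4A -> 'AAAA'

Decoded = CCCCCCAAAAAAAAAAACCAAAA


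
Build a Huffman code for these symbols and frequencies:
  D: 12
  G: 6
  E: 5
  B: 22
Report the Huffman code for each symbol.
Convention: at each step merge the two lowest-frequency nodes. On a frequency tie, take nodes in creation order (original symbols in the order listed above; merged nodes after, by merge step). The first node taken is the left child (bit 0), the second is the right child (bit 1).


Huffman tree construction:
Step 1: Merge E(5) + G(6) = 11
Step 2: Merge (E+G)(11) + D(12) = 23
Step 3: Merge B(22) + ((E+G)+D)(23) = 45
Read each symbol's code off the tree from the root (left child = 0, right child = 1).

Codes:
  D: 11 (length 2)
  G: 101 (length 3)
  E: 100 (length 3)
  B: 0 (length 1)
Average code length: 79/45 = 1.7556 bits/symbol


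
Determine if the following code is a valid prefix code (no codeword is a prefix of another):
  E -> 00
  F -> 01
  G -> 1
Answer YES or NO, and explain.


Checking each pair (does one codeword prefix another?):
  E='00' vs F='01': no prefix
  E='00' vs G='1': no prefix
  F='01' vs E='00': no prefix
  F='01' vs G='1': no prefix
  G='1' vs E='00': no prefix
  G='1' vs F='01': no prefix
No violation found over all pairs.

YES -- this is a valid prefix code. No codeword is a prefix of any other codeword.


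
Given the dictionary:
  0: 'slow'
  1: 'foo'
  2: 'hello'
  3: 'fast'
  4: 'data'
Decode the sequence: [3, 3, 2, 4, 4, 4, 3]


Look up each index in the dictionary:
  3 -> 'fast'
  3 -> 'fast'
  2 -> 'hello'
  4 -> 'data'
  4 -> 'data'
  4 -> 'data'
  3 -> 'fast'

Decoded: "fast fast hello data data data fast"


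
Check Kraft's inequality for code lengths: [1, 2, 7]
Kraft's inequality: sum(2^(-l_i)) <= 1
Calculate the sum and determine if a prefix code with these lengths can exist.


Sum = 2^(-1) + 2^(-2) + 2^(-7)
    = 0.5 + 0.25 + 0.0078125
    = 97/128 = 0.7578125
Since 0.7578125 <= 1, Kraft's inequality IS satisfied.
A prefix code with these lengths CAN exist.

Kraft sum = 0.7578125. Satisfied.


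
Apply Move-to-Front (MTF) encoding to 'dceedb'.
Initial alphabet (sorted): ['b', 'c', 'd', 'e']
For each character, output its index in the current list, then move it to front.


MTF encoding:
'd': index 2 in ['b', 'c', 'd', 'e'] -> ['d', 'b', 'c', 'e']
'c': index 2 in ['d', 'b', 'c', 'e'] -> ['c', 'd', 'b', 'e']
'e': index 3 in ['c', 'd', 'b', 'e'] -> ['e', 'c', 'd', 'b']
'e': index 0 in ['e', 'c', 'd', 'b'] -> ['e', 'c', 'd', 'b']
'd': index 2 in ['e', 'c', 'd', 'b'] -> ['d', 'e', 'c', 'b']
'b': index 3 in ['d', 'e', 'c', 'b'] -> ['b', 'd', 'e', 'c']


Output: [2, 2, 3, 0, 2, 3]


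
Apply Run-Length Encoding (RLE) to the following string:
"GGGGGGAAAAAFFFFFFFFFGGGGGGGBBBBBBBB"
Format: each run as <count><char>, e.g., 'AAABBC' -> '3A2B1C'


Scanning runs left to right:
  i=0: run of 'G' x 6 -> '6G'
  i=6: run of 'A' x 5 -> '5A'
  i=11: run of 'F' x 9 -> '9F'
  i=20: run of 'G' x 7 -> '7G'
  i=27: run of 'B' x 8 -> '8B'

RLE = 6G5A9F7G8B


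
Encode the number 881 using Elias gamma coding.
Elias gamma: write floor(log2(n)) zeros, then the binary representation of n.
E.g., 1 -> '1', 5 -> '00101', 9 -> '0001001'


num_bits = floor(log2(881)) + 1 = 10
leading_zeros = num_bits - 1 = 9
binary(881) = 1101110001

Elias gamma(881) = '000000000' + '1101110001' = 0000000001101110001 (19 bits)


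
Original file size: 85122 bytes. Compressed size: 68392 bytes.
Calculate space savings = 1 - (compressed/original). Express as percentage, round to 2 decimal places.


ratio = compressed/original = 68392/85122 = 0.803459
savings = 1 - ratio = 1 - 0.803459 = 0.196541
as a percentage: 0.196541 * 100 = 19.65%

Space savings = 1 - 68392/85122 = 19.65%


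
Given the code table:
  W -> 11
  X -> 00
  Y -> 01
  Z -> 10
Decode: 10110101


Decoding:
10 -> Z
11 -> W
01 -> Y
01 -> Y


Result: ZWYY


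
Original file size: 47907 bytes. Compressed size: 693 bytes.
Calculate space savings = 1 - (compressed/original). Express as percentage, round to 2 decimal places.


ratio = compressed/original = 693/47907 = 0.014466
savings = 1 - ratio = 1 - 0.014466 = 0.985534
as a percentage: 0.985534 * 100 = 98.55%

Space savings = 1 - 693/47907 = 98.55%


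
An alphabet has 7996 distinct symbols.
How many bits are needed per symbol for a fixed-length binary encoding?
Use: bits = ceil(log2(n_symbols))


log2(7996) = 12.9651
Bracket: 2^12 = 4096 < 7996 <= 2^13 = 8192
So ceil(log2(7996)) = 13

bits = ceil(log2(7996)) = ceil(12.9651) = 13 bits


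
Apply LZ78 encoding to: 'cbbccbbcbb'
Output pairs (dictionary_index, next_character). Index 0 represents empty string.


LZ78 encoding steps:
Dictionary: {0: ''}
Step 1: w='' (idx 0), next='c' -> output (0, 'c'), add 'c' as idx 1
Step 2: w='' (idx 0), next='b' -> output (0, 'b'), add 'b' as idx 2
Step 3: w='b' (idx 2), next='c' -> output (2, 'c'), add 'bc' as idx 3
Step 4: w='c' (idx 1), next='b' -> output (1, 'b'), add 'cb' as idx 4
Step 5: w='bc' (idx 3), next='b' -> output (3, 'b'), add 'bcb' as idx 5
Step 6: w='b' (idx 2), end of input -> output (2, '')


Encoded: [(0, 'c'), (0, 'b'), (2, 'c'), (1, 'b'), (3, 'b'), (2, '')]


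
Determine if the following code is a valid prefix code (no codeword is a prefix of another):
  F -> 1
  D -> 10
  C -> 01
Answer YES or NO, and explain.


Checking each pair (does one codeword prefix another?):
  F='1' vs D='10': prefix -- VIOLATION

NO -- this is NOT a valid prefix code. F (1) is a prefix of D (10).


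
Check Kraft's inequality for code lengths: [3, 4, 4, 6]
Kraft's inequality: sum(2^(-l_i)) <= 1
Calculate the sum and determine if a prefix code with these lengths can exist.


Sum = 2^(-3) + 2^(-4) + 2^(-4) + 2^(-6)
    = 0.125 + 0.0625 + 0.0625 + 0.015625
    = 17/64 = 0.265625
Since 0.265625 <= 1, Kraft's inequality IS satisfied.
A prefix code with these lengths CAN exist.

Kraft sum = 0.265625. Satisfied.


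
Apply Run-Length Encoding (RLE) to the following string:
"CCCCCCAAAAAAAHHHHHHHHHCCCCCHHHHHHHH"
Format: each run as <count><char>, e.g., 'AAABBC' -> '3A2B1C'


Scanning runs left to right:
  i=0: run of 'C' x 6 -> '6C'
  i=6: run of 'A' x 7 -> '7A'
  i=13: run of 'H' x 9 -> '9H'
  i=22: run of 'C' x 5 -> '5C'
  i=27: run of 'H' x 8 -> '8H'

RLE = 6C7A9H5C8H


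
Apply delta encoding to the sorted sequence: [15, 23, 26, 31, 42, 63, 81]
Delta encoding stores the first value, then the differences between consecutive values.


First value: 15
Deltas:
  23 - 15 = 8
  26 - 23 = 3
  31 - 26 = 5
  42 - 31 = 11
  63 - 42 = 21
  81 - 63 = 18


Delta encoded: [15, 8, 3, 5, 11, 21, 18]


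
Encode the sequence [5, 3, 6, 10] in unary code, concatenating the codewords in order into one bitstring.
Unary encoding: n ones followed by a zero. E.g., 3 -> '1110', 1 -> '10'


Encode each number as n ones followed by a terminating 0:
  5 -> 111110 (6 bits)
  3 -> 1110 (4 bits)
  6 -> 1111110 (7 bits)
  10 -> 11111111110 (11 bits)
Total length = 6 + 4 + 7 + 11 = 28 bits.

Unary([5, 3, 6, 10]) = 1111101110111111011111111110 (28 bits)


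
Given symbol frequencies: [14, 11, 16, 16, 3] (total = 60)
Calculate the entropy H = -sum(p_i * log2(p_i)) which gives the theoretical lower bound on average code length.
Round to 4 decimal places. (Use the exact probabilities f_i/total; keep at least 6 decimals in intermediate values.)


Per-symbol terms -p_i * log2(p_i) with p_i = f_i/60:
  p = 14/60 = 0.233333: log2(p) = -2.099536, -p*log2(p) = 0.489892
  p = 11/60 = 0.183333: log2(p) = -2.447459, -p*log2(p) = 0.448701
  p = 16/60 = 0.266667: log2(p) = -1.906891, -p*log2(p) = 0.508504
  p = 16/60 = 0.266667: log2(p) = -1.906891, -p*log2(p) = 0.508504
  p = 3/60 = 0.050000: log2(p) = -4.321928, -p*log2(p) = 0.216096
H = 0.489892 + 0.448701 + 0.508504 + 0.508504 + 0.216096 = 2.171697

H = 2.1717 bits/symbol


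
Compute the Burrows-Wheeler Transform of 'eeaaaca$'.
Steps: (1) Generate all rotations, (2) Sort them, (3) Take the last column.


Rotations (sorted):
  0: $eeaaaca -> last char: a
  1: a$eeaaac -> last char: c
  2: aaaca$ee -> last char: e
  3: aaca$eea -> last char: a
  4: aca$eeaa -> last char: a
  5: ca$eeaaa -> last char: a
  6: eaaaca$e -> last char: e
  7: eeaaaca$ -> last char: $


BWT = aceaaae$


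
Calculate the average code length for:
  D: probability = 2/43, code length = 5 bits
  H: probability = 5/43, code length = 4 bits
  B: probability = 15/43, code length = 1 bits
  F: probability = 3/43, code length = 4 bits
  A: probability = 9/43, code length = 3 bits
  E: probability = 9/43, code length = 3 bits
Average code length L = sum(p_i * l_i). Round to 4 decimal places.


Weighted contributions p_i * l_i:
  D: (2/43) * 5 = 10/43
  H: (5/43) * 4 = 20/43
  B: (15/43) * 1 = 15/43
  F: (3/43) * 4 = 12/43
  A: (9/43) * 3 = 27/43
  E: (9/43) * 3 = 27/43
Sum = (10 + 20 + 15 + 12 + 27 + 27)/43 = 111/43

L = 111/43 = 2.5814 bits/symbol


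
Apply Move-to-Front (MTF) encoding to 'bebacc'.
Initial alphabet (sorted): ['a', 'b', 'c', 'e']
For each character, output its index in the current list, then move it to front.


MTF encoding:
'b': index 1 in ['a', 'b', 'c', 'e'] -> ['b', 'a', 'c', 'e']
'e': index 3 in ['b', 'a', 'c', 'e'] -> ['e', 'b', 'a', 'c']
'b': index 1 in ['e', 'b', 'a', 'c'] -> ['b', 'e', 'a', 'c']
'a': index 2 in ['b', 'e', 'a', 'c'] -> ['a', 'b', 'e', 'c']
'c': index 3 in ['a', 'b', 'e', 'c'] -> ['c', 'a', 'b', 'e']
'c': index 0 in ['c', 'a', 'b', 'e'] -> ['c', 'a', 'b', 'e']


Output: [1, 3, 1, 2, 3, 0]


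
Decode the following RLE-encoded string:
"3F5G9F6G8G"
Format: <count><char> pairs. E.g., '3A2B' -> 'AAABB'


Expanding each <count><char> pair:
  3F -> 'FFF'
  5G -> 'GGGGG'
  9F -> 'FFFFFFFFF'
  6G -> 'GGGGGG'
  8G -> 'GGGGGGGG'

Decoded = FFFGGGGGFFFFFFFFFGGGGGGGGGGGGGG


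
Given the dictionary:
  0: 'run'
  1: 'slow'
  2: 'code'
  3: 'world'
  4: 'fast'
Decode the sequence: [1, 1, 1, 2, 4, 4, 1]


Look up each index in the dictionary:
  1 -> 'slow'
  1 -> 'slow'
  1 -> 'slow'
  2 -> 'code'
  4 -> 'fast'
  4 -> 'fast'
  1 -> 'slow'

Decoded: "slow slow slow code fast fast slow"


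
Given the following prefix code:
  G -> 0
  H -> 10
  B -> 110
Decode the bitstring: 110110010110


Decoding step by step:
Bits 110 -> B
Bits 110 -> B
Bits 0 -> G
Bits 10 -> H
Bits 110 -> B


Decoded message: BBGHB


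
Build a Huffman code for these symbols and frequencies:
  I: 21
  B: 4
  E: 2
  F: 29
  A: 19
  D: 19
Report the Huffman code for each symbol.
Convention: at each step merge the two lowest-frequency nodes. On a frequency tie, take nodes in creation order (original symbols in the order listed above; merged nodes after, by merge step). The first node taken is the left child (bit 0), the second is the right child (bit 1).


Huffman tree construction:
Step 1: Merge E(2) + B(4) = 6
Step 2: Merge (E+B)(6) + A(19) = 25
Step 3: Merge D(19) + I(21) = 40
Step 4: Merge ((E+B)+A)(25) + F(29) = 54
Step 5: Merge (D+I)(40) + (((E+B)+A)+F)(54) = 94
Read each symbol's code off the tree from the root (left child = 0, right child = 1).

Codes:
  I: 01 (length 2)
  B: 1001 (length 4)
  E: 1000 (length 4)
  F: 11 (length 2)
  A: 101 (length 3)
  D: 00 (length 2)
Average code length: 219/94 = 2.3298 bits/symbol


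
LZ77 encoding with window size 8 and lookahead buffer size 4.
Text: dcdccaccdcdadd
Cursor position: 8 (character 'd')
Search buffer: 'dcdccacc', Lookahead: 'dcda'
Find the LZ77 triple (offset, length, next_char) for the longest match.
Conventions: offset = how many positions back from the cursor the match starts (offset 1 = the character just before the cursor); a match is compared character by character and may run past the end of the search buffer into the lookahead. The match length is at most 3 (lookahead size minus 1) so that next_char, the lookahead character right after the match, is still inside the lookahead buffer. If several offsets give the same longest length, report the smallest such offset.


Try each offset into the search buffer:
  offset=1 (pos 7, char 'c'): match length 0
  offset=2 (pos 6, char 'c'): match length 0
  offset=3 (pos 5, char 'a'): match length 0
  offset=4 (pos 4, char 'c'): match length 0
  offset=5 (pos 3, char 'c'): match length 0
  offset=6 (pos 2, char 'd'): match length 2
  offset=7 (pos 1, char 'c'): match length 0
  offset=8 (pos 0, char 'd'): match length 3
Longest match has length 3 at offset 8.
next_char = character at position 8 + 3 = 11 -> 'a'

Best match: offset=8, length=3 (matching 'dcd' starting at position 0)
LZ77 triple: (8, 3, 'a')


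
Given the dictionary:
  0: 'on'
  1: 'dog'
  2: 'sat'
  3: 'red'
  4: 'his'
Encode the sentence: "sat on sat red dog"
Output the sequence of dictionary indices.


Look up each word in the dictionary:
  'sat' -> 2
  'on' -> 0
  'sat' -> 2
  'red' -> 3
  'dog' -> 1

Encoded: [2, 0, 2, 3, 1]


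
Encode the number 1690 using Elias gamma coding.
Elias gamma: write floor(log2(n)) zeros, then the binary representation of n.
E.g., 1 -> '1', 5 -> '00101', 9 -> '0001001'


num_bits = floor(log2(1690)) + 1 = 11
leading_zeros = num_bits - 1 = 10
binary(1690) = 11010011010

Elias gamma(1690) = '0000000000' + '11010011010' = 000000000011010011010 (21 bits)


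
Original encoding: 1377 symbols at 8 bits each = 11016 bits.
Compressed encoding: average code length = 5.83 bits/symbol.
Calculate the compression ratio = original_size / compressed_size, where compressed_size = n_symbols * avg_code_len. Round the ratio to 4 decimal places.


original_size = n_symbols * orig_bits = 1377 * 8 = 11016 bits
compressed_size = n_symbols * avg_code_len = 1377 * 5.83 = 8027.91 bits
ratio = original_size / compressed_size = 11016 / 8027.91 = 1.3722

Compression ratio = 1.3722


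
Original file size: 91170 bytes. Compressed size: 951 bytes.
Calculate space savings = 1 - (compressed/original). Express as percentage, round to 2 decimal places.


ratio = compressed/original = 951/91170 = 0.010431
savings = 1 - ratio = 1 - 0.010431 = 0.989569
as a percentage: 0.989569 * 100 = 98.96%

Space savings = 1 - 951/91170 = 98.96%


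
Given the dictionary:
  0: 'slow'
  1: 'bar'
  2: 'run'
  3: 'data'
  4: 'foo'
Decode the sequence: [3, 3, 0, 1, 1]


Look up each index in the dictionary:
  3 -> 'data'
  3 -> 'data'
  0 -> 'slow'
  1 -> 'bar'
  1 -> 'bar'

Decoded: "data data slow bar bar"


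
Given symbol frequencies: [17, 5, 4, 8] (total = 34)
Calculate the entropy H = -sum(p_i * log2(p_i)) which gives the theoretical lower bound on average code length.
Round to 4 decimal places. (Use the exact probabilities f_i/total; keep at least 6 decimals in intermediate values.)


Per-symbol terms -p_i * log2(p_i) with p_i = f_i/34:
  p = 17/34 = 0.500000: log2(p) = -1.000000, -p*log2(p) = 0.500000
  p = 5/34 = 0.147059: log2(p) = -2.765535, -p*log2(p) = 0.406696
  p = 4/34 = 0.117647: log2(p) = -3.087463, -p*log2(p) = 0.363231
  p = 8/34 = 0.235294: log2(p) = -2.087463, -p*log2(p) = 0.491168
H = 0.500000 + 0.406696 + 0.363231 + 0.491168 = 1.761095

H = 1.7611 bits/symbol


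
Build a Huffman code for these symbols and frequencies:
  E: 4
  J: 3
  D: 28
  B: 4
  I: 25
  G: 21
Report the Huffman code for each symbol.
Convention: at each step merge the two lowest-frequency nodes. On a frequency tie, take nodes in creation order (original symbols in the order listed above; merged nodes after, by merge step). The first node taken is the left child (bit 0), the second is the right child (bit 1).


Huffman tree construction:
Step 1: Merge J(3) + E(4) = 7
Step 2: Merge B(4) + (J+E)(7) = 11
Step 3: Merge (B+(J+E))(11) + G(21) = 32
Step 4: Merge I(25) + D(28) = 53
Step 5: Merge ((B+(J+E))+G)(32) + (I+D)(53) = 85
Read each symbol's code off the tree from the root (left child = 0, right child = 1).

Codes:
  E: 0011 (length 4)
  J: 0010 (length 4)
  D: 11 (length 2)
  B: 000 (length 3)
  I: 10 (length 2)
  G: 01 (length 2)
Average code length: 188/85 = 2.2118 bits/symbol


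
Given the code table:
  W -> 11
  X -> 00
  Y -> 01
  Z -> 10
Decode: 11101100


Decoding:
11 -> W
10 -> Z
11 -> W
00 -> X


Result: WZWX


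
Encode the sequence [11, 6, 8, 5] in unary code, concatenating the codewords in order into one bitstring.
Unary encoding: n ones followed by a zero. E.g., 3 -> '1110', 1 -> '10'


Encode each number as n ones followed by a terminating 0:
  11 -> 111111111110 (12 bits)
  6 -> 1111110 (7 bits)
  8 -> 111111110 (9 bits)
  5 -> 111110 (6 bits)
Total length = 12 + 7 + 9 + 6 = 34 bits.

Unary([11, 6, 8, 5]) = 1111111111101111110111111110111110 (34 bits)


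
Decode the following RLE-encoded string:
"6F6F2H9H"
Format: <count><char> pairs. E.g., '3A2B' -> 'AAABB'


Expanding each <count><char> pair:
  6F -> 'FFFFFF'
  6F -> 'FFFFFF'
  2H -> 'HH'
  9H -> 'HHHHHHHHH'

Decoded = FFFFFFFFFFFFHHHHHHHHHHH


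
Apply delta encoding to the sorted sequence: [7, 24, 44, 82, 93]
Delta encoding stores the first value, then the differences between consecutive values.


First value: 7
Deltas:
  24 - 7 = 17
  44 - 24 = 20
  82 - 44 = 38
  93 - 82 = 11


Delta encoded: [7, 17, 20, 38, 11]


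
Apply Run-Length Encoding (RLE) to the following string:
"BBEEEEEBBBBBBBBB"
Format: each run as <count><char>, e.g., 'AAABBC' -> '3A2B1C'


Scanning runs left to right:
  i=0: run of 'B' x 2 -> '2B'
  i=2: run of 'E' x 5 -> '5E'
  i=7: run of 'B' x 9 -> '9B'

RLE = 2B5E9B


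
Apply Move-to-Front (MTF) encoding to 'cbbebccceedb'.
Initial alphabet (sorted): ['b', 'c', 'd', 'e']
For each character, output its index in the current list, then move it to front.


MTF encoding:
'c': index 1 in ['b', 'c', 'd', 'e'] -> ['c', 'b', 'd', 'e']
'b': index 1 in ['c', 'b', 'd', 'e'] -> ['b', 'c', 'd', 'e']
'b': index 0 in ['b', 'c', 'd', 'e'] -> ['b', 'c', 'd', 'e']
'e': index 3 in ['b', 'c', 'd', 'e'] -> ['e', 'b', 'c', 'd']
'b': index 1 in ['e', 'b', 'c', 'd'] -> ['b', 'e', 'c', 'd']
'c': index 2 in ['b', 'e', 'c', 'd'] -> ['c', 'b', 'e', 'd']
'c': index 0 in ['c', 'b', 'e', 'd'] -> ['c', 'b', 'e', 'd']
'c': index 0 in ['c', 'b', 'e', 'd'] -> ['c', 'b', 'e', 'd']
'e': index 2 in ['c', 'b', 'e', 'd'] -> ['e', 'c', 'b', 'd']
'e': index 0 in ['e', 'c', 'b', 'd'] -> ['e', 'c', 'b', 'd']
'd': index 3 in ['e', 'c', 'b', 'd'] -> ['d', 'e', 'c', 'b']
'b': index 3 in ['d', 'e', 'c', 'b'] -> ['b', 'd', 'e', 'c']


Output: [1, 1, 0, 3, 1, 2, 0, 0, 2, 0, 3, 3]


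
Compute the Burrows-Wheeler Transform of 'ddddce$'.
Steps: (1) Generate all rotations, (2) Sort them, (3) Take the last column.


Rotations (sorted):
  0: $ddddce -> last char: e
  1: ce$dddd -> last char: d
  2: dce$ddd -> last char: d
  3: ddce$dd -> last char: d
  4: dddce$d -> last char: d
  5: ddddce$ -> last char: $
  6: e$ddddc -> last char: c


BWT = edddd$c


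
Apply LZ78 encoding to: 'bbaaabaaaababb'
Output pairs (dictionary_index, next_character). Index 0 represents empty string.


LZ78 encoding steps:
Dictionary: {0: ''}
Step 1: w='' (idx 0), next='b' -> output (0, 'b'), add 'b' as idx 1
Step 2: w='b' (idx 1), next='a' -> output (1, 'a'), add 'ba' as idx 2
Step 3: w='' (idx 0), next='a' -> output (0, 'a'), add 'a' as idx 3
Step 4: w='a' (idx 3), next='b' -> output (3, 'b'), add 'ab' as idx 4
Step 5: w='a' (idx 3), next='a' -> output (3, 'a'), add 'aa' as idx 5
Step 6: w='aa' (idx 5), next='b' -> output (5, 'b'), add 'aab' as idx 6
Step 7: w='ab' (idx 4), next='b' -> output (4, 'b'), add 'abb' as idx 7


Encoded: [(0, 'b'), (1, 'a'), (0, 'a'), (3, 'b'), (3, 'a'), (5, 'b'), (4, 'b')]


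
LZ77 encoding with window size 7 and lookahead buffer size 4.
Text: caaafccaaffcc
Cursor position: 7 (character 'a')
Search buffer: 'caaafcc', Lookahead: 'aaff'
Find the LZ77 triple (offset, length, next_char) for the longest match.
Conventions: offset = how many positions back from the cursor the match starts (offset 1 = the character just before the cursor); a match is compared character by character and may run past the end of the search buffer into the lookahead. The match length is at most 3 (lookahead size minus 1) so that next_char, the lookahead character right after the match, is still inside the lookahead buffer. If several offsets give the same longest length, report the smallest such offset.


Try each offset into the search buffer:
  offset=1 (pos 6, char 'c'): match length 0
  offset=2 (pos 5, char 'c'): match length 0
  offset=3 (pos 4, char 'f'): match length 0
  offset=4 (pos 3, char 'a'): match length 1
  offset=5 (pos 2, char 'a'): match length 3
  offset=6 (pos 1, char 'a'): match length 2
  offset=7 (pos 0, char 'c'): match length 0
Longest match has length 3 at offset 5.
next_char = character at position 7 + 3 = 10 -> 'f'

Best match: offset=5, length=3 (matching 'aaf' starting at position 2)
LZ77 triple: (5, 3, 'f')


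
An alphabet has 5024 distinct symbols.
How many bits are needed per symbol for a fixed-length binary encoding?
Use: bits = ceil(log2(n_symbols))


log2(5024) = 12.2946
Bracket: 2^12 = 4096 < 5024 <= 2^13 = 8192
So ceil(log2(5024)) = 13

bits = ceil(log2(5024)) = ceil(12.2946) = 13 bits


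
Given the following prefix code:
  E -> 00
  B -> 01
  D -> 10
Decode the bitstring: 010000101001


Decoding step by step:
Bits 01 -> B
Bits 00 -> E
Bits 00 -> E
Bits 10 -> D
Bits 10 -> D
Bits 01 -> B


Decoded message: BEEDDB


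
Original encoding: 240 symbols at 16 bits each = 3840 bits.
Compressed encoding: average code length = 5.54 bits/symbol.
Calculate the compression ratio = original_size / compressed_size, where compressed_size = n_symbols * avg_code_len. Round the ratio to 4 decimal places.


original_size = n_symbols * orig_bits = 240 * 16 = 3840 bits
compressed_size = n_symbols * avg_code_len = 240 * 5.54 = 1329.6 bits
ratio = original_size / compressed_size = 3840 / 1329.6 = 2.8881

Compression ratio = 2.8881


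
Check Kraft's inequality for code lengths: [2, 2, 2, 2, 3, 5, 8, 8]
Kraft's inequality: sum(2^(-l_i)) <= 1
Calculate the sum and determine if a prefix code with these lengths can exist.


Sum = 2^(-2) + 2^(-2) + 2^(-2) + 2^(-2) + 2^(-3) + 2^(-5) + 2^(-8) + 2^(-8)
    = 0.25 + 0.25 + 0.25 + 0.25 + 0.125 + 0.03125 + 0.00390625 + 0.00390625
    = 298/256 = 1.1640625
Since 1.1640625 > 1, Kraft's inequality is NOT satisfied.
A prefix code with these lengths CANNOT exist.

Kraft sum = 1.1640625. Not satisfied.


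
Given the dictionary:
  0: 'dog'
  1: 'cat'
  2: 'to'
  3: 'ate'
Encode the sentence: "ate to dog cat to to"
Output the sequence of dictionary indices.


Look up each word in the dictionary:
  'ate' -> 3
  'to' -> 2
  'dog' -> 0
  'cat' -> 1
  'to' -> 2
  'to' -> 2

Encoded: [3, 2, 0, 1, 2, 2]


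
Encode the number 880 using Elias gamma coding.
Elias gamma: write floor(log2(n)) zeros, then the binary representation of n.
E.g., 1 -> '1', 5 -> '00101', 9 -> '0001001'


num_bits = floor(log2(880)) + 1 = 10
leading_zeros = num_bits - 1 = 9
binary(880) = 1101110000

Elias gamma(880) = '000000000' + '1101110000' = 0000000001101110000 (19 bits)


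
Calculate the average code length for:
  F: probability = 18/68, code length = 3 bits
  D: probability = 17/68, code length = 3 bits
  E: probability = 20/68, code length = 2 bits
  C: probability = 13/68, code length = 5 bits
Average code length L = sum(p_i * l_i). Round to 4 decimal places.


Weighted contributions p_i * l_i:
  F: (18/68) * 3 = 54/68
  D: (17/68) * 3 = 51/68
  E: (20/68) * 2 = 40/68
  C: (13/68) * 5 = 65/68
Sum = (54 + 51 + 40 + 65)/68 = 210/68

L = 210/68 = 3.0882 bits/symbol


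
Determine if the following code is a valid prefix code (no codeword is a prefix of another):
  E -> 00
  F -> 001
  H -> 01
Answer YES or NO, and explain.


Checking each pair (does one codeword prefix another?):
  E='00' vs F='001': prefix -- VIOLATION

NO -- this is NOT a valid prefix code. E (00) is a prefix of F (001).


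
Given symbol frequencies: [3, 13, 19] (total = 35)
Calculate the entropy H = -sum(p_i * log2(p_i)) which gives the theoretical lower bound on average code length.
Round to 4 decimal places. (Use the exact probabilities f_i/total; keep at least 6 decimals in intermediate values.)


Per-symbol terms -p_i * log2(p_i) with p_i = f_i/35:
  p = 3/35 = 0.085714: log2(p) = -3.544321, -p*log2(p) = 0.303799
  p = 13/35 = 0.371429: log2(p) = -1.428843, -p*log2(p) = 0.530713
  p = 19/35 = 0.542857: log2(p) = -0.881356, -p*log2(p) = 0.478450
H = 0.303799 + 0.530713 + 0.478450 = 1.312962

H = 1.313 bits/symbol


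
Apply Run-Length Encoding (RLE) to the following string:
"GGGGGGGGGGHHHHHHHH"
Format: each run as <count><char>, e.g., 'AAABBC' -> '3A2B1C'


Scanning runs left to right:
  i=0: run of 'G' x 10 -> '10G'
  i=10: run of 'H' x 8 -> '8H'

RLE = 10G8H


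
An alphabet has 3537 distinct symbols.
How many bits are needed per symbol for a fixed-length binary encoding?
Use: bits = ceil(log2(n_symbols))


log2(3537) = 11.7883
Bracket: 2^11 = 2048 < 3537 <= 2^12 = 4096
So ceil(log2(3537)) = 12

bits = ceil(log2(3537)) = ceil(11.7883) = 12 bits


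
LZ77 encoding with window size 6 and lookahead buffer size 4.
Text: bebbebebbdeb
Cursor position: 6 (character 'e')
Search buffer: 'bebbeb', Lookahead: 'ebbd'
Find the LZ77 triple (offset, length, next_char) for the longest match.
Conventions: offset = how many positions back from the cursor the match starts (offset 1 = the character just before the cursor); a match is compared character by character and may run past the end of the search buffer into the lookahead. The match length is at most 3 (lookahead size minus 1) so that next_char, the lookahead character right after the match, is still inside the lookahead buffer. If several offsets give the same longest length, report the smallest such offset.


Try each offset into the search buffer:
  offset=1 (pos 5, char 'b'): match length 0
  offset=2 (pos 4, char 'e'): match length 2
  offset=3 (pos 3, char 'b'): match length 0
  offset=4 (pos 2, char 'b'): match length 0
  offset=5 (pos 1, char 'e'): match length 3
  offset=6 (pos 0, char 'b'): match length 0
Longest match has length 3 at offset 5.
next_char = character at position 6 + 3 = 9 -> 'd'

Best match: offset=5, length=3 (matching 'ebb' starting at position 1)
LZ77 triple: (5, 3, 'd')


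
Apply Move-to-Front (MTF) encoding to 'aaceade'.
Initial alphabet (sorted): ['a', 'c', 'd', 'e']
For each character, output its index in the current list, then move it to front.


MTF encoding:
'a': index 0 in ['a', 'c', 'd', 'e'] -> ['a', 'c', 'd', 'e']
'a': index 0 in ['a', 'c', 'd', 'e'] -> ['a', 'c', 'd', 'e']
'c': index 1 in ['a', 'c', 'd', 'e'] -> ['c', 'a', 'd', 'e']
'e': index 3 in ['c', 'a', 'd', 'e'] -> ['e', 'c', 'a', 'd']
'a': index 2 in ['e', 'c', 'a', 'd'] -> ['a', 'e', 'c', 'd']
'd': index 3 in ['a', 'e', 'c', 'd'] -> ['d', 'a', 'e', 'c']
'e': index 2 in ['d', 'a', 'e', 'c'] -> ['e', 'd', 'a', 'c']


Output: [0, 0, 1, 3, 2, 3, 2]


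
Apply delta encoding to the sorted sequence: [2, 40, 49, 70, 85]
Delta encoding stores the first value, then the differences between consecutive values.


First value: 2
Deltas:
  40 - 2 = 38
  49 - 40 = 9
  70 - 49 = 21
  85 - 70 = 15


Delta encoded: [2, 38, 9, 21, 15]


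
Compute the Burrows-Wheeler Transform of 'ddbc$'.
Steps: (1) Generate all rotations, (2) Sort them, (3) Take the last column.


Rotations (sorted):
  0: $ddbc -> last char: c
  1: bc$dd -> last char: d
  2: c$ddb -> last char: b
  3: dbc$d -> last char: d
  4: ddbc$ -> last char: $


BWT = cdbd$


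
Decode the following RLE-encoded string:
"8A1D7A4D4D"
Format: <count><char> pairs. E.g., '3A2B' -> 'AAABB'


Expanding each <count><char> pair:
  8A -> 'AAAAAAAA'
  1D -> 'D'
  7A -> 'AAAAAAA'
  4D -> 'DDDD'
  4D -> 'DDDD'

Decoded = AAAAAAAADAAAAAAADDDDDDDD


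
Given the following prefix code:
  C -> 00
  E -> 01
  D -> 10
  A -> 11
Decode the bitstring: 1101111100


Decoding step by step:
Bits 11 -> A
Bits 01 -> E
Bits 11 -> A
Bits 11 -> A
Bits 00 -> C


Decoded message: AEAAC


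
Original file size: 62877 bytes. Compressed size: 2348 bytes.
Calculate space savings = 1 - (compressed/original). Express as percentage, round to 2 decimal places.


ratio = compressed/original = 2348/62877 = 0.037343
savings = 1 - ratio = 1 - 0.037343 = 0.962657
as a percentage: 0.962657 * 100 = 96.27%

Space savings = 1 - 2348/62877 = 96.27%


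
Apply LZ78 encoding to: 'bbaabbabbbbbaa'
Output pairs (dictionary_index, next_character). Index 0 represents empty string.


LZ78 encoding steps:
Dictionary: {0: ''}
Step 1: w='' (idx 0), next='b' -> output (0, 'b'), add 'b' as idx 1
Step 2: w='b' (idx 1), next='a' -> output (1, 'a'), add 'ba' as idx 2
Step 3: w='' (idx 0), next='a' -> output (0, 'a'), add 'a' as idx 3
Step 4: w='b' (idx 1), next='b' -> output (1, 'b'), add 'bb' as idx 4
Step 5: w='a' (idx 3), next='b' -> output (3, 'b'), add 'ab' as idx 5
Step 6: w='bb' (idx 4), next='b' -> output (4, 'b'), add 'bbb' as idx 6
Step 7: w='ba' (idx 2), next='a' -> output (2, 'a'), add 'baa' as idx 7


Encoded: [(0, 'b'), (1, 'a'), (0, 'a'), (1, 'b'), (3, 'b'), (4, 'b'), (2, 'a')]


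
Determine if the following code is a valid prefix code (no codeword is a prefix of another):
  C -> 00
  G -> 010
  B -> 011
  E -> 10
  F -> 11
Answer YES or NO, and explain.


Checking each pair (does one codeword prefix another?):
  C='00' vs G='010': no prefix
  C='00' vs B='011': no prefix
  C='00' vs E='10': no prefix
  C='00' vs F='11': no prefix
  G='010' vs C='00': no prefix
  G='010' vs B='011': no prefix
  G='010' vs E='10': no prefix
  G='010' vs F='11': no prefix
  B='011' vs C='00': no prefix
  B='011' vs G='010': no prefix
  B='011' vs E='10': no prefix
  B='011' vs F='11': no prefix
  E='10' vs C='00': no prefix
  E='10' vs G='010': no prefix
  E='10' vs B='011': no prefix
  E='10' vs F='11': no prefix
  F='11' vs C='00': no prefix
  F='11' vs G='010': no prefix
  F='11' vs B='011': no prefix
  F='11' vs E='10': no prefix
No violation found over all pairs.

YES -- this is a valid prefix code. No codeword is a prefix of any other codeword.


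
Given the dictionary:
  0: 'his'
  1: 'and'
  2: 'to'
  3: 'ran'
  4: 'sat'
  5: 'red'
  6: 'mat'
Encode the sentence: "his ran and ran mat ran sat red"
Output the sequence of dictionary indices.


Look up each word in the dictionary:
  'his' -> 0
  'ran' -> 3
  'and' -> 1
  'ran' -> 3
  'mat' -> 6
  'ran' -> 3
  'sat' -> 4
  'red' -> 5

Encoded: [0, 3, 1, 3, 6, 3, 4, 5]


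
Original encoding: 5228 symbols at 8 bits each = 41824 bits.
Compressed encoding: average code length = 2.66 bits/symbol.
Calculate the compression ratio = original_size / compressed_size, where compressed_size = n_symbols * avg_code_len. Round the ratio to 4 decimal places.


original_size = n_symbols * orig_bits = 5228 * 8 = 41824 bits
compressed_size = n_symbols * avg_code_len = 5228 * 2.66 = 13906.48 bits
ratio = original_size / compressed_size = 41824 / 13906.48 = 3.0075

Compression ratio = 3.0075


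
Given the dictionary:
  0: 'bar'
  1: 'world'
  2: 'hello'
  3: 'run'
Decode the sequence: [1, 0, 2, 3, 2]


Look up each index in the dictionary:
  1 -> 'world'
  0 -> 'bar'
  2 -> 'hello'
  3 -> 'run'
  2 -> 'hello'

Decoded: "world bar hello run hello"


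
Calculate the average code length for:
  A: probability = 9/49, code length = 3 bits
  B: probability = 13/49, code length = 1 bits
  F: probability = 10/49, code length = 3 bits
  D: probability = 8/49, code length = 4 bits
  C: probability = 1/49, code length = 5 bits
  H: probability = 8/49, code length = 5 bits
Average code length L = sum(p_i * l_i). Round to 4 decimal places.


Weighted contributions p_i * l_i:
  A: (9/49) * 3 = 27/49
  B: (13/49) * 1 = 13/49
  F: (10/49) * 3 = 30/49
  D: (8/49) * 4 = 32/49
  C: (1/49) * 5 = 5/49
  H: (8/49) * 5 = 40/49
Sum = (27 + 13 + 30 + 32 + 5 + 40)/49 = 147/49

L = 147/49 = 3.0000 bits/symbol


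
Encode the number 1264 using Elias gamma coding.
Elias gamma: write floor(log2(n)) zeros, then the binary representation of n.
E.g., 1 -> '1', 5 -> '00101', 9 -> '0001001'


num_bits = floor(log2(1264)) + 1 = 11
leading_zeros = num_bits - 1 = 10
binary(1264) = 10011110000

Elias gamma(1264) = '0000000000' + '10011110000' = 000000000010011110000 (21 bits)


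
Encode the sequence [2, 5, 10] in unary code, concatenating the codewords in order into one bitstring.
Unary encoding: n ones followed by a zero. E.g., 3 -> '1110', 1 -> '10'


Encode each number as n ones followed by a terminating 0:
  2 -> 110 (3 bits)
  5 -> 111110 (6 bits)
  10 -> 11111111110 (11 bits)
Total length = 3 + 6 + 11 = 20 bits.

Unary([2, 5, 10]) = 11011111011111111110 (20 bits)


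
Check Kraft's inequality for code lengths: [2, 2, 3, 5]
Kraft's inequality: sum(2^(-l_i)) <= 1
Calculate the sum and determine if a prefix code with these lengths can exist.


Sum = 2^(-2) + 2^(-2) + 2^(-3) + 2^(-5)
    = 0.25 + 0.25 + 0.125 + 0.03125
    = 21/32 = 0.65625
Since 0.65625 <= 1, Kraft's inequality IS satisfied.
A prefix code with these lengths CAN exist.

Kraft sum = 0.65625. Satisfied.


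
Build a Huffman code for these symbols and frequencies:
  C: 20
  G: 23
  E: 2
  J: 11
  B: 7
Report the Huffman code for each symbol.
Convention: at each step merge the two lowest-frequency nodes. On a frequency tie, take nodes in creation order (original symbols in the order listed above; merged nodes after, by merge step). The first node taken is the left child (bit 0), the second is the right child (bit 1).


Huffman tree construction:
Step 1: Merge E(2) + B(7) = 9
Step 2: Merge (E+B)(9) + J(11) = 20
Step 3: Merge C(20) + ((E+B)+J)(20) = 40
Step 4: Merge G(23) + (C+((E+B)+J))(40) = 63
Read each symbol's code off the tree from the root (left child = 0, right child = 1).

Codes:
  C: 10 (length 2)
  G: 0 (length 1)
  E: 1100 (length 4)
  J: 111 (length 3)
  B: 1101 (length 4)
Average code length: 132/63 = 2.0952 bits/symbol


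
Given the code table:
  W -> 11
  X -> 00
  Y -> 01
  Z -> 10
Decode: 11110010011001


Decoding:
11 -> W
11 -> W
00 -> X
10 -> Z
01 -> Y
10 -> Z
01 -> Y


Result: WWXZYZY


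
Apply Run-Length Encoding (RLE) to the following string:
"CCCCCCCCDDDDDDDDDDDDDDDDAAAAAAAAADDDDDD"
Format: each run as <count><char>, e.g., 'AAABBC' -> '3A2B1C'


Scanning runs left to right:
  i=0: run of 'C' x 8 -> '8C'
  i=8: run of 'D' x 16 -> '16D'
  i=24: run of 'A' x 9 -> '9A'
  i=33: run of 'D' x 6 -> '6D'

RLE = 8C16D9A6D


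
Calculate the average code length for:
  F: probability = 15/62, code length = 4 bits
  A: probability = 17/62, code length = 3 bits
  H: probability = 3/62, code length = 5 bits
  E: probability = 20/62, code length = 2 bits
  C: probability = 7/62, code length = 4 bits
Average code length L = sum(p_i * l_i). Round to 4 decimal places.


Weighted contributions p_i * l_i:
  F: (15/62) * 4 = 60/62
  A: (17/62) * 3 = 51/62
  H: (3/62) * 5 = 15/62
  E: (20/62) * 2 = 40/62
  C: (7/62) * 4 = 28/62
Sum = (60 + 51 + 15 + 40 + 28)/62 = 194/62

L = 194/62 = 3.1290 bits/symbol


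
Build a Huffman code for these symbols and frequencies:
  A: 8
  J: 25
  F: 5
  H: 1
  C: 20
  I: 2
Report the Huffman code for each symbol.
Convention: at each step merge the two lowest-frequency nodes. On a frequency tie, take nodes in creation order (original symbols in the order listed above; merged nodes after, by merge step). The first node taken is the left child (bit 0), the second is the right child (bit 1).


Huffman tree construction:
Step 1: Merge H(1) + I(2) = 3
Step 2: Merge (H+I)(3) + F(5) = 8
Step 3: Merge A(8) + ((H+I)+F)(8) = 16
Step 4: Merge (A+((H+I)+F))(16) + C(20) = 36
Step 5: Merge J(25) + ((A+((H+I)+F))+C)(36) = 61
Read each symbol's code off the tree from the root (left child = 0, right child = 1).

Codes:
  A: 100 (length 3)
  J: 0 (length 1)
  F: 1011 (length 4)
  H: 10100 (length 5)
  C: 11 (length 2)
  I: 10101 (length 5)
Average code length: 124/61 = 2.0328 bits/symbol


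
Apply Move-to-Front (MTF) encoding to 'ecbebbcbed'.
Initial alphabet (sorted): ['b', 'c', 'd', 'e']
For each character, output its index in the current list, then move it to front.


MTF encoding:
'e': index 3 in ['b', 'c', 'd', 'e'] -> ['e', 'b', 'c', 'd']
'c': index 2 in ['e', 'b', 'c', 'd'] -> ['c', 'e', 'b', 'd']
'b': index 2 in ['c', 'e', 'b', 'd'] -> ['b', 'c', 'e', 'd']
'e': index 2 in ['b', 'c', 'e', 'd'] -> ['e', 'b', 'c', 'd']
'b': index 1 in ['e', 'b', 'c', 'd'] -> ['b', 'e', 'c', 'd']
'b': index 0 in ['b', 'e', 'c', 'd'] -> ['b', 'e', 'c', 'd']
'c': index 2 in ['b', 'e', 'c', 'd'] -> ['c', 'b', 'e', 'd']
'b': index 1 in ['c', 'b', 'e', 'd'] -> ['b', 'c', 'e', 'd']
'e': index 2 in ['b', 'c', 'e', 'd'] -> ['e', 'b', 'c', 'd']
'd': index 3 in ['e', 'b', 'c', 'd'] -> ['d', 'e', 'b', 'c']


Output: [3, 2, 2, 2, 1, 0, 2, 1, 2, 3]


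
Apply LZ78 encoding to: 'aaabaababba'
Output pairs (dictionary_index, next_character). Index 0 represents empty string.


LZ78 encoding steps:
Dictionary: {0: ''}
Step 1: w='' (idx 0), next='a' -> output (0, 'a'), add 'a' as idx 1
Step 2: w='a' (idx 1), next='a' -> output (1, 'a'), add 'aa' as idx 2
Step 3: w='' (idx 0), next='b' -> output (0, 'b'), add 'b' as idx 3
Step 4: w='aa' (idx 2), next='b' -> output (2, 'b'), add 'aab' as idx 4
Step 5: w='a' (idx 1), next='b' -> output (1, 'b'), add 'ab' as idx 5
Step 6: w='b' (idx 3), next='a' -> output (3, 'a'), add 'ba' as idx 6


Encoded: [(0, 'a'), (1, 'a'), (0, 'b'), (2, 'b'), (1, 'b'), (3, 'a')]


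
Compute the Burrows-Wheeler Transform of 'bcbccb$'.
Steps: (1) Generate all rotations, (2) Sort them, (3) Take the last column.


Rotations (sorted):
  0: $bcbccb -> last char: b
  1: b$bcbcc -> last char: c
  2: bcbccb$ -> last char: $
  3: bccb$bc -> last char: c
  4: cb$bcbc -> last char: c
  5: cbccb$b -> last char: b
  6: ccb$bcb -> last char: b


BWT = bc$ccbb


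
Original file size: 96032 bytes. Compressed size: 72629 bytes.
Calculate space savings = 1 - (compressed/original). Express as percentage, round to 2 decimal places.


ratio = compressed/original = 72629/96032 = 0.7563
savings = 1 - ratio = 1 - 0.7563 = 0.2437
as a percentage: 0.2437 * 100 = 24.37%

Space savings = 1 - 72629/96032 = 24.37%


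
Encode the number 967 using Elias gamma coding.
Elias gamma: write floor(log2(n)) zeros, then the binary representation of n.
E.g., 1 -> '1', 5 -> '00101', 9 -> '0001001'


num_bits = floor(log2(967)) + 1 = 10
leading_zeros = num_bits - 1 = 9
binary(967) = 1111000111

Elias gamma(967) = '000000000' + '1111000111' = 0000000001111000111 (19 bits)


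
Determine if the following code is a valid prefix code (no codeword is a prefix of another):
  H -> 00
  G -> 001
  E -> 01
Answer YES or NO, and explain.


Checking each pair (does one codeword prefix another?):
  H='00' vs G='001': prefix -- VIOLATION

NO -- this is NOT a valid prefix code. H (00) is a prefix of G (001).


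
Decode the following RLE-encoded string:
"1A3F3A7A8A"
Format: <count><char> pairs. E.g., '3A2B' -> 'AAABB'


Expanding each <count><char> pair:
  1A -> 'A'
  3F -> 'FFF'
  3A -> 'AAA'
  7A -> 'AAAAAAA'
  8A -> 'AAAAAAAA'

Decoded = AFFFAAAAAAAAAAAAAAAAAA


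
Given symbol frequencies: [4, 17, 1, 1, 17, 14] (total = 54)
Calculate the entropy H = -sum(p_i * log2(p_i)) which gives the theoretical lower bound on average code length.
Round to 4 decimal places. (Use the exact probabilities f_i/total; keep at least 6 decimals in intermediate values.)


Per-symbol terms -p_i * log2(p_i) with p_i = f_i/54:
  p = 4/54 = 0.074074: log2(p) = -3.754888, -p*log2(p) = 0.278140
  p = 17/54 = 0.314815: log2(p) = -1.667425, -p*log2(p) = 0.524930
  p = 1/54 = 0.018519: log2(p) = -5.754888, -p*log2(p) = 0.106572
  p = 1/54 = 0.018519: log2(p) = -5.754888, -p*log2(p) = 0.106572
  p = 17/54 = 0.314815: log2(p) = -1.667425, -p*log2(p) = 0.524930
  p = 14/54 = 0.259259: log2(p) = -1.947533, -p*log2(p) = 0.504916
H = 0.278140 + 0.524930 + 0.106572 + 0.106572 + 0.524930 + 0.504916 = 2.046060

H = 2.0461 bits/symbol


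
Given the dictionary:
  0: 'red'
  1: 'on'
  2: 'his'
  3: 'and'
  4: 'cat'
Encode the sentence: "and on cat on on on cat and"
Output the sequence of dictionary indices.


Look up each word in the dictionary:
  'and' -> 3
  'on' -> 1
  'cat' -> 4
  'on' -> 1
  'on' -> 1
  'on' -> 1
  'cat' -> 4
  'and' -> 3

Encoded: [3, 1, 4, 1, 1, 1, 4, 3]
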